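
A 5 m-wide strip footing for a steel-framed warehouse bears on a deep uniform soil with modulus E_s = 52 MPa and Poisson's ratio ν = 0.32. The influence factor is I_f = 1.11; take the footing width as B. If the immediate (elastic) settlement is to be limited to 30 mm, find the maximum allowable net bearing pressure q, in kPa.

E_s = 52 MPa = 52000 kPa.
S_e = q·B·(1−ν²)/E_s · I_f  ⇒  q = S_e·E_s / (B·(1−ν²)·I_f).
q = 0.03 × 52000 / (5 × 0.8976 × 1.11) = 313.1 kPa

q ≈ 313 kPa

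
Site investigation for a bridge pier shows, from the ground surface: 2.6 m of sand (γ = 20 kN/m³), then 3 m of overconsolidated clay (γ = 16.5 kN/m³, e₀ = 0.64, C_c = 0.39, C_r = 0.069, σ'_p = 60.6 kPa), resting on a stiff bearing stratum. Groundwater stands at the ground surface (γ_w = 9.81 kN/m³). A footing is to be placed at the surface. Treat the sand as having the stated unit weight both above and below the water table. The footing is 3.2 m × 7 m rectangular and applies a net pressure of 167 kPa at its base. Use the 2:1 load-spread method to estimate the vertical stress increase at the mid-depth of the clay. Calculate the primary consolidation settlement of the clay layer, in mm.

Mid-depth of clay below the ground surface: z = 2.6 + 3/2 = 4.1 m.
Total vertical stress at mid-clay: σ_v = 20×2.6 + 16.5×1.5 = 76.75 kPa.
Pore pressure: u = 9.81×(4.1 − 0) = 40.221 kPa.
Initial effective stress: σ'_0 = σ_v − u = 76.75 − 40.221 = 36.529 kPa.
Stress increase at mid-clay by the 2:1 spreading method:
Δσ = qBL/((B+z)(L+z)) = 167×3.2×7/((3.2+4.1)(7+4.1)) = 46.166 kPa
Final effective stress: σ'_f = 36.529 + 46.166 = 82.695 kPa.
σ'_f = 82.695 > σ'_p = 60.6 kPa, so the stress path crosses the preconsolidation pressure — recompression up to σ'_p, then virgin compression beyond:
S_c = H/(1+e₀)·[C_r·log₁₀(σ'_p/σ'_0) + C_c·log₁₀(σ'_f/σ'_p)]
    = 3/1.64 × [0.069×log₁₀(60.6/36.529) + 0.39×log₁₀(82.695/60.6)]
    = 1.8293 × [0.015169 + 0.052653] = 0.1241 m

S_c ≈ 124 mm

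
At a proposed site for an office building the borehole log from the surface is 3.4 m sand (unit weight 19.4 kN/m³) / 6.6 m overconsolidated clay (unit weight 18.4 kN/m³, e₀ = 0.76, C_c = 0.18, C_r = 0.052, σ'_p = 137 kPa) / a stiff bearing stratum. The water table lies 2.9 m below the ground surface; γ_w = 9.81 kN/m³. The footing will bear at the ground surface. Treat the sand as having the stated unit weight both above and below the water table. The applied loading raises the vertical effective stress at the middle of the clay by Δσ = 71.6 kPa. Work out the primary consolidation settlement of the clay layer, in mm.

S_c ≈ 83.5 mm

Mid-depth of clay below the ground surface: z = 3.4 + 6.6/2 = 6.7 m.
Total vertical stress at mid-clay: σ_v = 19.4×3.4 + 18.4×3.3 = 126.68 kPa.
Pore pressure: u = 9.81×(6.7 − 2.9) = 37.278 kPa.
Initial effective stress: σ'_0 = σ_v − u = 126.68 − 37.278 = 89.402 kPa.
Final effective stress: σ'_f = 89.402 + 71.6 = 161 kPa.
σ'_f = 161 > σ'_p = 137 kPa, so the stress path crosses the preconsolidation pressure — recompression up to σ'_p, then virgin compression beyond:
S_c = H/(1+e₀)·[C_r·log₁₀(σ'_p/σ'_0) + C_c·log₁₀(σ'_f/σ'_p)]
    = 6.6/1.76 × [0.052×log₁₀(137/89.402) + 0.18×log₁₀(161/137)]
    = 3.75 × [0.0096394 + 0.012619] = 0.08347 m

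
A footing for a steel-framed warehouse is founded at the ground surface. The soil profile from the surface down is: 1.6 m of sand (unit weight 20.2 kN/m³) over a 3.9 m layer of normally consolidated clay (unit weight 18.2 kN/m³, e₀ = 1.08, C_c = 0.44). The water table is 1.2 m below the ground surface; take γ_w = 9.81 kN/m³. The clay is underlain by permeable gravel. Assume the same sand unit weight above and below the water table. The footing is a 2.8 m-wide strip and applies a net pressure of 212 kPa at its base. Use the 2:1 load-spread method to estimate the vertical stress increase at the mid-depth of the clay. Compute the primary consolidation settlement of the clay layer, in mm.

Mid-depth of clay below the ground surface: z = 1.6 + 3.9/2 = 3.55 m.
Total vertical stress at mid-clay: σ_v = 20.2×1.6 + 18.2×1.95 = 67.81 kPa.
Pore pressure: u = 9.81×(3.55 − 1.2) = 23.054 kPa.
Initial effective stress: σ'_0 = σ_v − u = 67.81 − 23.054 = 44.756 kPa.
Stress increase at mid-clay by the 2:1 spreading method:
Δσ = qB/(B+z) = 212×2.8/(2.8+3.55) = 93.48 kPa
Final effective stress: σ'_f = σ'_0 + Δσ = 44.756 + 93.48 = 138.24 kPa.
Normally consolidated clay, so the full stress increment lies on the virgin compression line:
S_c = C_c·H/(1+e₀)·log₁₀(σ'_f/σ'_0) = 0.44×3.9/(1+1.08)×log₁₀(138.24/44.756)
    = 0.825 × 0.48978 = 0.4041 m

S_c ≈ 404 mm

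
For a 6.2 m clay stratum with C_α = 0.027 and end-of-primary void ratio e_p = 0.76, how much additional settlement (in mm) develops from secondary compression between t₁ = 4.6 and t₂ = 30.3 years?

Secondary compression: S_s = C_α·H/(1+e_p)·log₁₀(t₂/t₁)
S_s = 0.027×6.2/(1+0.76)×log₁₀(30.3/4.6)
    = 0.09511 × 0.8187 = 0.07787 m

S_s ≈ 77.9 mm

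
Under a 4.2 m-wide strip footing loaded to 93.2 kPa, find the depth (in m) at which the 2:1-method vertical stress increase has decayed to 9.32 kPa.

z ≈ 37.8 m

2:1 spreading — at depth z the loaded area has grown by z in each plan dimension:
qB/(B+z) = Δσ_z ⇒ z = qB/Δσ_z − B = 93.2×4.2/9.32 − 4.2 = 37.8 m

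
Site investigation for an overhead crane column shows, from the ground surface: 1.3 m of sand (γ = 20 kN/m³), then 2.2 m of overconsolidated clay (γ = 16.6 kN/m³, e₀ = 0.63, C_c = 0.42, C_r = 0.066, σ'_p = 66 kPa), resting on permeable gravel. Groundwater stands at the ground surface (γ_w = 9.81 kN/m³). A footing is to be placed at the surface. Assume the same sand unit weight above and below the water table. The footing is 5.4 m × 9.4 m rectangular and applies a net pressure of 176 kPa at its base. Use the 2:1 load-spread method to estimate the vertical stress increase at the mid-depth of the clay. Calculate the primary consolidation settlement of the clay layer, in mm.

S_c ≈ 187 mm

Mid-depth of clay below the ground surface: z = 1.3 + 2.2/2 = 2.4 m.
Total vertical stress at mid-clay: σ_v = 20×1.3 + 16.6×1.1 = 44.26 kPa.
Pore pressure: u = 9.81×(2.4 − 0) = 23.544 kPa.
Initial effective stress: σ'_0 = σ_v − u = 44.26 − 23.544 = 20.716 kPa.
Stress increase at mid-clay by the 2:1 spreading method:
Δσ = qBL/((B+z)(L+z)) = 176×5.4×9.4/((5.4+2.4)(9.4+2.4)) = 97.064 kPa
Final effective stress: σ'_f = 20.716 + 97.064 = 117.78 kPa.
σ'_f = 117.78 > σ'_p = 66 kPa, so the stress path crosses the preconsolidation pressure — recompression up to σ'_p, then virgin compression beyond:
S_c = H/(1+e₀)·[C_r·log₁₀(σ'_p/σ'_0) + C_c·log₁₀(σ'_f/σ'_p)]
    = 2.2/1.63 × [0.066×log₁₀(66/20.716) + 0.42×log₁₀(117.78/66)]
    = 1.3497 × [0.033214 + 0.10564] = 0.1874 m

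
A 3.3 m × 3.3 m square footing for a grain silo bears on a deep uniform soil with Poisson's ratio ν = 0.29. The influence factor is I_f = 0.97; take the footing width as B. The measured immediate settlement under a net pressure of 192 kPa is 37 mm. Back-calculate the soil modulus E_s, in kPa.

E_s ≈ 15200 kPa

S_e = q·B·(1−ν²)/E_s · I_f  ⇒  E_s = q·B·(1−ν²)·I_f / S_e.
E_s = 192 × 3.3 × 0.9159 × 0.97 / 0.037 = 15210 kPa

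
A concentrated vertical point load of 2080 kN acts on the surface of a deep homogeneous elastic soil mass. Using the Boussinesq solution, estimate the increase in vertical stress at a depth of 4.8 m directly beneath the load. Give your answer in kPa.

Boussinesq vertical stress below a point load on an elastic half-space:
Δσ_z = 3P/(2πz²) · [1 + (r/z)²]^(−5/2)
r/z = 0/4.8 = 0; [1+(r/z)²]^(−5/2) = 1.
Δσ_z = 3×2080/(2π×4.8²) × 1 = 43.104 × 1 = 43.1 kPa

Δσ_z ≈ 43.1 kPa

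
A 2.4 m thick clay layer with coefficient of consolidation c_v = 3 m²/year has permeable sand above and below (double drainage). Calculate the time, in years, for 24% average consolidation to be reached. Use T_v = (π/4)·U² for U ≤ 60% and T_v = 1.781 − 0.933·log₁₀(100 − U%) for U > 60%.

t ≈ 0.0217 years

Drainage path length: H_d = H/2 = 1.2 m (double drainage).
U ≤ 60%: T_v = (π/4)·U² = (π/4)×0.24² = 0.045239.
t = T_v·H_d²/c_v = 0.045239×1.2²/3 = 0.02171 years.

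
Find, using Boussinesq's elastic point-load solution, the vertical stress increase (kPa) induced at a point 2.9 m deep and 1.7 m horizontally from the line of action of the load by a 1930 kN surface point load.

Boussinesq vertical stress below a point load on an elastic half-space:
Δσ_z = 3P/(2πz²) · [1 + (r/z)²]^(−5/2)
r/z = 1.7/2.9 = 0.58621; [1+(r/z)²]^(−5/2) = 0.47785.
Δσ_z = 3×1930/(2π×2.9²) × 0.47785 = 109.57 × 0.47785 = 52.36 kPa

Δσ_z ≈ 52.4 kPa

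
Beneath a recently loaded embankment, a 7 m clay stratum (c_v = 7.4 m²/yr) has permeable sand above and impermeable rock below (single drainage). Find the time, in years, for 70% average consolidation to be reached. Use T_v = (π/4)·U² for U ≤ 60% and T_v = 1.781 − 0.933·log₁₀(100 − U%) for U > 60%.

Drainage path length: H_d = H = 7 m (single drainage).
U > 60%: T_v = 1.781 − 0.933·log₁₀(100 − 70) = 0.40285.
t = T_v·H_d²/c_v = 0.40285×7²/7.4 = 2.668 years.

t ≈ 2.67 years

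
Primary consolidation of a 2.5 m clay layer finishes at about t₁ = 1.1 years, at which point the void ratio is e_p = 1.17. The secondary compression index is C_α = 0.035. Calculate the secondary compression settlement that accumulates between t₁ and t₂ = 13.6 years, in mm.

S_s ≈ 44 mm

Secondary compression: S_s = C_α·H/(1+e_p)·log₁₀(t₂/t₁)
S_s = 0.035×2.5/(1+1.17)×log₁₀(13.6/1.1)
    = 0.04032 × 1.092 = 0.04404 m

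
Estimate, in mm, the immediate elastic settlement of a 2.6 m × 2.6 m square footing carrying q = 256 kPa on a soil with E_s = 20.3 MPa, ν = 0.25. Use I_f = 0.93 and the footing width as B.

S_e ≈ 28.6 mm

Immediate (elastic) settlement: S_e = q·B·(1−ν²)/E_s · I_f.
E_s = 20.3 MPa = 20300 kPa.
S_e = 256 × 2.6 × (1 − 0.25²) / 20300 × 0.93
    = 256 × 2.6 × 0.9375 / 20300 × 0.93
    = 0.02859 m = 28.59 mm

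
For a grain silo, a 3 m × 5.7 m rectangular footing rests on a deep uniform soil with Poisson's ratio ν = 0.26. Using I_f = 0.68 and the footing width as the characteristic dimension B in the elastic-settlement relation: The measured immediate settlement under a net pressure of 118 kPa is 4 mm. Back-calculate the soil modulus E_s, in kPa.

S_e = q·B·(1−ν²)/E_s · I_f  ⇒  E_s = q·B·(1−ν²)·I_f / S_e.
E_s = 118 × 3 × 0.9324 × 0.68 / 0.004 = 56110 kPa

E_s ≈ 56100 kPa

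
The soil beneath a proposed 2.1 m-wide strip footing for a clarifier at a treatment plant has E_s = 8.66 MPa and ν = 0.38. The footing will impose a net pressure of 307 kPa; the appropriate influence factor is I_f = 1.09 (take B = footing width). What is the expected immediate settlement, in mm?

Immediate (elastic) settlement: S_e = q·B·(1−ν²)/E_s · I_f.
E_s = 8.66 MPa = 8660 kPa.
S_e = 307 × 2.1 × (1 − 0.38²) / 8660 × 1.09
    = 307 × 2.1 × 0.8556 / 8660 × 1.09
    = 0.06943 m = 69.43 mm

S_e ≈ 69.4 mm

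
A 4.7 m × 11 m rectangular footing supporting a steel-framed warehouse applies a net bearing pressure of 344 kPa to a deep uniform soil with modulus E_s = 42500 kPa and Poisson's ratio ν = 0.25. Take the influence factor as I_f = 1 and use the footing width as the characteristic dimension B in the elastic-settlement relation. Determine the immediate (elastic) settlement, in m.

S_e ≈ 0.0357 m

Immediate (elastic) settlement: S_e = q·B·(1−ν²)/E_s · I_f.
S_e = 344 × 4.7 × (1 − 0.25²) / 42500 × 1
    = 344 × 4.7 × 0.9375 / 42500 × 1
    = 0.03566 m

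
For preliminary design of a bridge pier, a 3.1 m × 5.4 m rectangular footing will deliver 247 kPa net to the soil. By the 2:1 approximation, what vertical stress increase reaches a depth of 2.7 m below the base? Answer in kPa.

By the 2:1 method the load spreads at 1 horizontal : 2 vertical, so at depth z the loaded area has grown by z in each plan dimension:
Δσ = qBL/((B+z)(L+z)) = 247×3.1×5.4/((3.1+2.7)(5.4+2.7)) = 88.011 kPa

Δσ_z ≈ 88 kPa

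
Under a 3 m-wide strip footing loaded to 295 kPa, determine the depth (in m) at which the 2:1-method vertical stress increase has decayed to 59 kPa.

z ≈ 12 m

2:1 spreading — at depth z the loaded area has grown by z in each plan dimension:
qB/(B+z) = Δσ_z ⇒ z = qB/Δσ_z − B = 295×3/59 − 3 = 12 m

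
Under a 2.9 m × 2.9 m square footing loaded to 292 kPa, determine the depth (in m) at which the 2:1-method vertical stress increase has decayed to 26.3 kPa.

z ≈ 6.76 m

2:1 spreading — at depth z the loaded area has grown by z in each plan dimension:
qB²/(B+z)² = Δσ_z ⇒ z = B(√(q/Δσ_z) − 1) = 2.9×(√(292/26.3) − 1) = 6.763 m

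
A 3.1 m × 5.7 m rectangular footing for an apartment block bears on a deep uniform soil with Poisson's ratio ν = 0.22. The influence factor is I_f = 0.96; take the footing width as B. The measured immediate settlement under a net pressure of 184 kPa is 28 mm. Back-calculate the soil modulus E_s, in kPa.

E_s ≈ 18600 kPa

S_e = q·B·(1−ν²)/E_s · I_f  ⇒  E_s = q·B·(1−ν²)·I_f / S_e.
E_s = 184 × 3.1 × 0.9516 × 0.96 / 0.028 = 18610 kPa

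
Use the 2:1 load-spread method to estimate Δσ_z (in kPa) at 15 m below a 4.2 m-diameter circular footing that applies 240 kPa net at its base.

By the 2:1 method the load spreads at 1 horizontal : 2 vertical, so at depth z the loaded area has grown by z in each plan dimension:
Δσ ≈ qD²/(D+z)² = 240×4.2²/(4.2+15)² = 11.484 kPa

Δσ_z ≈ 11.5 kPa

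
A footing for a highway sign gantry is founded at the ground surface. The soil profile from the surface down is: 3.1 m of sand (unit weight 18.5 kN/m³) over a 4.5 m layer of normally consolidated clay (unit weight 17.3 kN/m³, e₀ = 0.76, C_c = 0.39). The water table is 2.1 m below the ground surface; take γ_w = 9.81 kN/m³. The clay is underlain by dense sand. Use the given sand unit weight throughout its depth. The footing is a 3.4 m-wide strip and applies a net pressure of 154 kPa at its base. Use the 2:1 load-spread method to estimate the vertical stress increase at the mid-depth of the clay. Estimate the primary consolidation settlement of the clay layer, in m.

S_c ≈ 0.285 m

Mid-depth of clay below the ground surface: z = 3.1 + 4.5/2 = 5.35 m.
Total vertical stress at mid-clay: σ_v = 18.5×3.1 + 17.3×2.25 = 96.275 kPa.
Pore pressure: u = 9.81×(5.35 − 2.1) = 31.883 kPa.
Initial effective stress: σ'_0 = σ_v − u = 96.275 − 31.883 = 64.392 kPa.
Stress increase at mid-clay by the 2:1 spreading method:
Δσ = qB/(B+z) = 154×3.4/(3.4+5.35) = 59.84 kPa
Final effective stress: σ'_f = σ'_0 + Δσ = 64.392 + 59.84 = 124.23 kPa.
Normally consolidated clay, so the full stress increment lies on the virgin compression line:
S_c = C_c·H/(1+e₀)·log₁₀(σ'_f/σ'_0) = 0.39×4.5/(1+0.76)×log₁₀(124.23/64.392)
    = 0.99716 × 0.28539 = 0.2846 m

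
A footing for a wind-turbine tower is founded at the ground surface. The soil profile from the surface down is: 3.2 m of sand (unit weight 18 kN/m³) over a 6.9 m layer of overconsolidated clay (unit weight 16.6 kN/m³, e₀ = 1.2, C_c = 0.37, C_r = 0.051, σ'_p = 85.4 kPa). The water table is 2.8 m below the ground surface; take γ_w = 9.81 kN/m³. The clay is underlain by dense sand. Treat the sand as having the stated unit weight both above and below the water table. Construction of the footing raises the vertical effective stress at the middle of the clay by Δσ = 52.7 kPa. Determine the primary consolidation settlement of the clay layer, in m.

S_c ≈ 0.218 m

Mid-depth of clay below the ground surface: z = 3.2 + 6.9/2 = 6.65 m.
Total vertical stress at mid-clay: σ_v = 18×3.2 + 16.6×3.45 = 114.87 kPa.
Pore pressure: u = 9.81×(6.65 − 2.8) = 37.769 kPa.
Initial effective stress: σ'_0 = σ_v − u = 114.87 − 37.769 = 77.101 kPa.
Final effective stress: σ'_f = 77.101 + 52.7 = 129.8 kPa.
σ'_f = 129.8 > σ'_p = 85.4 kPa, so the stress path crosses the preconsolidation pressure — recompression up to σ'_p, then virgin compression beyond:
S_c = H/(1+e₀)·[C_r·log₁₀(σ'_p/σ'_0) + C_c·log₁₀(σ'_f/σ'_p)]
    = 6.9/2.2 × [0.051×log₁₀(85.4/77.101) + 0.37×log₁₀(129.8/85.4)]
    = 3.1364 × [0.0022643 + 0.067272] = 0.2181 m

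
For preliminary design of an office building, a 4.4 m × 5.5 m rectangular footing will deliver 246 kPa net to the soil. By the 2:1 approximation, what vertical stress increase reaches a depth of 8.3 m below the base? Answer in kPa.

Δσ_z ≈ 34 kPa

By the 2:1 method the load spreads at 1 horizontal : 2 vertical, so at depth z the loaded area has grown by z in each plan dimension:
Δσ = qBL/((B+z)(L+z)) = 246×4.4×5.5/((4.4+8.3)(5.5+8.3)) = 33.968 kPa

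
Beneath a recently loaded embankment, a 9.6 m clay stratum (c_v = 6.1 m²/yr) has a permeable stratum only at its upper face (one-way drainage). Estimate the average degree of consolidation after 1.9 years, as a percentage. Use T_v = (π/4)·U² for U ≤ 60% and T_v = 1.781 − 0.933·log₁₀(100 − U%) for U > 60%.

U ≈ 40 %

Drainage path length: H_d = H = 9.6 m (single drainage).
T_v = c_v·t/H_d² = 6.1×1.9/9.6² = 0.12576.
T_v = 0.12576 corresponds to the U ≤ 60% branch:
U = √(4T_v/π) = 0.4002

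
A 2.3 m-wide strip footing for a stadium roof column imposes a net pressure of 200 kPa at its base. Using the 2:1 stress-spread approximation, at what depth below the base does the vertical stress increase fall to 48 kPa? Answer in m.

z ≈ 7.28 m

2:1 spreading — at depth z the loaded area has grown by z in each plan dimension:
qB/(B+z) = Δσ_z ⇒ z = qB/Δσ_z − B = 200×2.3/48 − 2.3 = 7.283 m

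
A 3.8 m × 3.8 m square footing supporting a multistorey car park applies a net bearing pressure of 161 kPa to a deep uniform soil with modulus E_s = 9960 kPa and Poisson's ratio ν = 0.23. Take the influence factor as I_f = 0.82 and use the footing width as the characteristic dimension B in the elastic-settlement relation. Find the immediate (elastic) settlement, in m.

Immediate (elastic) settlement: S_e = q·B·(1−ν²)/E_s · I_f.
S_e = 161 × 3.8 × (1 − 0.23²) / 9960 × 0.82
    = 161 × 3.8 × 0.9471 / 9960 × 0.82
    = 0.0477 m

S_e ≈ 0.0477 m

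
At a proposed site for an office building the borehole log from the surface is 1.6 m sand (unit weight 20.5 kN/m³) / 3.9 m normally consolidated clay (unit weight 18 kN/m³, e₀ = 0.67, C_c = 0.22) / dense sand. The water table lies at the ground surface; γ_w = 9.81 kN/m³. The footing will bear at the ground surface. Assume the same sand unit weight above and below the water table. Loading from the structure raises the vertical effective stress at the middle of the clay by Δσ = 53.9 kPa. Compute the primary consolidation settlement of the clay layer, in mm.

Mid-depth of clay below the ground surface: z = 1.6 + 3.9/2 = 3.55 m.
Total vertical stress at mid-clay: σ_v = 20.5×1.6 + 18×1.95 = 67.9 kPa.
Pore pressure: u = 9.81×(3.55 − 0) = 34.825 kPa.
Initial effective stress: σ'_0 = σ_v − u = 67.9 − 34.825 = 33.075 kPa.
Final effective stress: σ'_f = σ'_0 + Δσ = 33.075 + 53.9 = 86.975 kPa.
Normally consolidated clay, so the full stress increment lies on the virgin compression line:
S_c = C_c·H/(1+e₀)·log₁₀(σ'_f/σ'_0) = 0.22×3.9/(1+0.67)×log₁₀(86.975/33.075)
    = 0.51377 × 0.41989 = 0.2157 m

S_c ≈ 216 mm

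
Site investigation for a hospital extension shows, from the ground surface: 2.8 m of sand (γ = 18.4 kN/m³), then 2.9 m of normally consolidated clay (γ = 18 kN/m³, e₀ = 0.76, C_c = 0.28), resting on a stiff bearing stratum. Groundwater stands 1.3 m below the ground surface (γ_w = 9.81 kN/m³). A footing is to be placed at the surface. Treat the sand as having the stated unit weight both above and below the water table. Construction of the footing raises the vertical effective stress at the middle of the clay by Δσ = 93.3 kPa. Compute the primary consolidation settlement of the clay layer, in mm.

Mid-depth of clay below the ground surface: z = 2.8 + 2.9/2 = 4.25 m.
Total vertical stress at mid-clay: σ_v = 18.4×2.8 + 18×1.45 = 77.62 kPa.
Pore pressure: u = 9.81×(4.25 − 1.3) = 28.94 kPa.
Initial effective stress: σ'_0 = σ_v − u = 77.62 − 28.94 = 48.68 kPa.
Final effective stress: σ'_f = σ'_0 + Δσ = 48.68 + 93.3 = 141.98 kPa.
Normally consolidated clay, so the full stress increment lies on the virgin compression line:
S_c = C_c·H/(1+e₀)·log₁₀(σ'_f/σ'_0) = 0.28×2.9/(1+0.76)×log₁₀(141.98/48.68)
    = 0.46136 × 0.46488 = 0.2145 m

S_c ≈ 214 mm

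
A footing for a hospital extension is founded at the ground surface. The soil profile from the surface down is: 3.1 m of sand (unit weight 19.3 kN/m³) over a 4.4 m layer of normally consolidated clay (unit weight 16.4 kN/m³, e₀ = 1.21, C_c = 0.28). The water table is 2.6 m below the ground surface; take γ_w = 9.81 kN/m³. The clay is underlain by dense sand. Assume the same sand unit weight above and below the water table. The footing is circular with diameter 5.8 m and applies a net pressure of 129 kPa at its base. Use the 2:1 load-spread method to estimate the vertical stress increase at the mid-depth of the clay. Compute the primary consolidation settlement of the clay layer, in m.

S_c ≈ 0.0993 m

Mid-depth of clay below the ground surface: z = 3.1 + 4.4/2 = 5.3 m.
Total vertical stress at mid-clay: σ_v = 19.3×3.1 + 16.4×2.2 = 95.91 kPa.
Pore pressure: u = 9.81×(5.3 − 2.6) = 26.487 kPa.
Initial effective stress: σ'_0 = σ_v − u = 95.91 − 26.487 = 69.423 kPa.
Stress increase at mid-clay by the 2:1 spreading method:
Δσ ≈ qD²/(D+z)² = 129×5.8²/(5.8+5.3)² = 35.221 kPa
Final effective stress: σ'_f = σ'_0 + Δσ = 69.423 + 35.221 = 104.64 kPa.
Normally consolidated clay, so the full stress increment lies on the virgin compression line:
S_c = C_c·H/(1+e₀)·log₁₀(σ'_f/σ'_0) = 0.28×4.4/(1+1.21)×log₁₀(104.64/69.423)
    = 0.55747 × 0.17819 = 0.09934 m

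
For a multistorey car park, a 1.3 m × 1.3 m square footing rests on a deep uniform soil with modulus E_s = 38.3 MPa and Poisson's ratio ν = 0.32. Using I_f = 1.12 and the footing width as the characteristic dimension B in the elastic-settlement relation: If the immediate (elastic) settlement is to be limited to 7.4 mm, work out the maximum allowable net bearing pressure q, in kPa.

E_s = 38.3 MPa = 38300 kPa.
S_e = q·B·(1−ν²)/E_s · I_f  ⇒  q = S_e·E_s / (B·(1−ν²)·I_f).
q = 0.0074 × 38300 / (1.3 × 0.8976 × 1.12) = 216.9 kPa

q ≈ 217 kPa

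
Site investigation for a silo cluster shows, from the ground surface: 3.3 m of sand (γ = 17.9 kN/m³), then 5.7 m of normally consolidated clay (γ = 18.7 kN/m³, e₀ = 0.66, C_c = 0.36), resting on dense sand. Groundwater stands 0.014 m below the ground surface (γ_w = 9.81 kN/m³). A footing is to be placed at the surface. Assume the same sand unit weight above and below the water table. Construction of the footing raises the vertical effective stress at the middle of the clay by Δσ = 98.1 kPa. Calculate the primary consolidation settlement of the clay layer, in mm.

S_c ≈ 568 mm

Mid-depth of clay below the ground surface: z = 3.3 + 5.7/2 = 6.15 m.
Total vertical stress at mid-clay: σ_v = 17.9×3.3 + 18.7×2.85 = 112.36 kPa.
Pore pressure: u = 9.81×(6.15 − 0.014) = 60.194 kPa.
Initial effective stress: σ'_0 = σ_v − u = 112.36 − 60.194 = 52.166 kPa.
Final effective stress: σ'_f = σ'_0 + Δσ = 52.166 + 98.1 = 150.27 kPa.
Normally consolidated clay, so the full stress increment lies on the virgin compression line:
S_c = C_c·H/(1+e₀)·log₁₀(σ'_f/σ'_0) = 0.36×5.7/(1+0.66)×log₁₀(150.27/52.166)
    = 1.2361 × 0.45948 = 0.568 m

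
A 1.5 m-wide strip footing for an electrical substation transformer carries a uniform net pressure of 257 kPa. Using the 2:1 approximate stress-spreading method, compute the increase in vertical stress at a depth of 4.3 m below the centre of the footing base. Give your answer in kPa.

By the 2:1 method the load spreads at 1 horizontal : 2 vertical, so at depth z the loaded area has grown by z in each plan dimension:
Δσ = qB/(B+z) = 257×1.5/(1.5+4.3) = 66.466 kPa

Δσ_z ≈ 66.5 kPa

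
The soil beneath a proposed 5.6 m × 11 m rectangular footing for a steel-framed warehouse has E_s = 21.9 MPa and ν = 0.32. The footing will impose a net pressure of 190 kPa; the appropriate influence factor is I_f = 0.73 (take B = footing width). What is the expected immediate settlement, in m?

Immediate (elastic) settlement: S_e = q·B·(1−ν²)/E_s · I_f.
E_s = 21.9 MPa = 21900 kPa.
S_e = 190 × 5.6 × (1 − 0.32²) / 21900 × 0.73
    = 190 × 5.6 × 0.8976 / 21900 × 0.73
    = 0.03183 m

S_e ≈ 0.0318 m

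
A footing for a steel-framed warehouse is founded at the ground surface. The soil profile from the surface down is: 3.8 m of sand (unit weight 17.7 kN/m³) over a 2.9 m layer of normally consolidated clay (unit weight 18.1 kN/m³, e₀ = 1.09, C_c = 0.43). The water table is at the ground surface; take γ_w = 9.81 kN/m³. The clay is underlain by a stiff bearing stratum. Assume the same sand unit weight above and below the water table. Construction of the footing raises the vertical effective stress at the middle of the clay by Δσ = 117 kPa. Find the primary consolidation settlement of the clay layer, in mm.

Mid-depth of clay below the ground surface: z = 3.8 + 2.9/2 = 5.25 m.
Total vertical stress at mid-clay: σ_v = 17.7×3.8 + 18.1×1.45 = 93.505 kPa.
Pore pressure: u = 9.81×(5.25 − 0) = 51.503 kPa.
Initial effective stress: σ'_0 = σ_v − u = 93.505 − 51.503 = 42.002 kPa.
Final effective stress: σ'_f = σ'_0 + Δσ = 42.002 + 117 = 159 kPa.
Normally consolidated clay, so the full stress increment lies on the virgin compression line:
S_c = C_c·H/(1+e₀)·log₁₀(σ'_f/σ'_0) = 0.43×2.9/(1+1.09)×log₁₀(159/42.002)
    = 0.59665 × 0.57813 = 0.3449 m

S_c ≈ 345 mm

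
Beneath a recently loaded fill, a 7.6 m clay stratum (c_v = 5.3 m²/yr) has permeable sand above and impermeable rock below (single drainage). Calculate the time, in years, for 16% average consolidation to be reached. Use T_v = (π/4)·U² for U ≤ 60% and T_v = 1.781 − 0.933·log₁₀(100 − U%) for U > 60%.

t ≈ 0.219 years

Drainage path length: H_d = H = 7.6 m (single drainage).
U ≤ 60%: T_v = (π/4)·U² = (π/4)×0.16² = 0.020106.
t = T_v·H_d²/c_v = 0.020106×7.6²/5.3 = 0.2191 years.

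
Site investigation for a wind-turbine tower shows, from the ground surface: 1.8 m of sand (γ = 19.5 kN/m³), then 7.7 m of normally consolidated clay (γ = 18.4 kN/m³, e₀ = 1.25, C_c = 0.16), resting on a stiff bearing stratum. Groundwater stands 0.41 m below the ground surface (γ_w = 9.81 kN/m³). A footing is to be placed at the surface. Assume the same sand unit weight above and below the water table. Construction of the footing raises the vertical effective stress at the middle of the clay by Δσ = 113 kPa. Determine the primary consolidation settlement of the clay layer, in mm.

S_c ≈ 267 mm

Mid-depth of clay below the ground surface: z = 1.8 + 7.7/2 = 5.65 m.
Total vertical stress at mid-clay: σ_v = 19.5×1.8 + 18.4×3.85 = 105.94 kPa.
Pore pressure: u = 9.81×(5.65 − 0.41) = 51.404 kPa.
Initial effective stress: σ'_0 = σ_v − u = 105.94 − 51.404 = 54.536 kPa.
Final effective stress: σ'_f = σ'_0 + Δσ = 54.536 + 113 = 167.54 kPa.
Normally consolidated clay, so the full stress increment lies on the virgin compression line:
S_c = C_c·H/(1+e₀)·log₁₀(σ'_f/σ'_0) = 0.16×7.7/(1+1.25)×log₁₀(167.54/54.536)
    = 0.54756 × 0.48744 = 0.2669 m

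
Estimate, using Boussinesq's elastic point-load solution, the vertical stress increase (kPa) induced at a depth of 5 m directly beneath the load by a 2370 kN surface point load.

Boussinesq vertical stress below a point load on an elastic half-space:
Δσ_z = 3P/(2πz²) · [1 + (r/z)²]^(−5/2)
r/z = 0/5 = 0; [1+(r/z)²]^(−5/2) = 1.
Δσ_z = 3×2370/(2π×5²) × 1 = 45.264 × 1 = 45.26 kPa

Δσ_z ≈ 45.3 kPa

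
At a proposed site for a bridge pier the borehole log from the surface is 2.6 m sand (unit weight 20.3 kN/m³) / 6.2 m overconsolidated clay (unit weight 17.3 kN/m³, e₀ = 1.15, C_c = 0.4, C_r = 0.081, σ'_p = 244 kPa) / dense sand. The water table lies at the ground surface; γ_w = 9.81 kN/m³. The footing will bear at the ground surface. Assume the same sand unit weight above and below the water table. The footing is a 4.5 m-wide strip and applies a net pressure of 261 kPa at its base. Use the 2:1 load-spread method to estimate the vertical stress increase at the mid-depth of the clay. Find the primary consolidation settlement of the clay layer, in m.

S_c ≈ 0.121 m

Mid-depth of clay below the ground surface: z = 2.6 + 6.2/2 = 5.7 m.
Total vertical stress at mid-clay: σ_v = 20.3×2.6 + 17.3×3.1 = 106.41 kPa.
Pore pressure: u = 9.81×(5.7 − 0) = 55.917 kPa.
Initial effective stress: σ'_0 = σ_v − u = 106.41 − 55.917 = 50.493 kPa.
Stress increase at mid-clay by the 2:1 spreading method:
Δσ = qB/(B+z) = 261×4.5/(4.5+5.7) = 115.15 kPa
Final effective stress: σ'_f = 50.493 + 115.15 = 165.64 kPa.
σ'_f = 165.64 ≤ σ'_p = 244 kPa, so the clay remains overconsolidated and only the recompression index applies:
S_c = C_r·H/(1+e₀)·log₁₀(σ'_f/σ'_0) = 0.081×6.2/2.15×log₁₀(165.64/50.493)
    = 0.23358 × 0.51593 = 0.1205 m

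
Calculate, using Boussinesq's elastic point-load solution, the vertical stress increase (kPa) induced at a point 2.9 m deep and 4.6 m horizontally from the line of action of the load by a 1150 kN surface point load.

Boussinesq vertical stress below a point load on an elastic half-space:
Δσ_z = 3P/(2πz²) · [1 + (r/z)²]^(−5/2)
r/z = 4.6/2.9 = 1.5862; [1+(r/z)²]^(−5/2) = 0.043138.
Δσ_z = 3×1150/(2π×2.9²) × 0.043138 = 65.289 × 0.043138 = 2.816 kPa

Δσ_z ≈ 2.82 kPa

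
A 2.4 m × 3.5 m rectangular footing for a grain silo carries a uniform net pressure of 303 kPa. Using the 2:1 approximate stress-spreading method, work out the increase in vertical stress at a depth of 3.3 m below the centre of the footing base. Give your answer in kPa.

By the 2:1 method the load spreads at 1 horizontal : 2 vertical, so at depth z the loaded area has grown by z in each plan dimension:
Δσ = qBL/((B+z)(L+z)) = 303×2.4×3.5/((2.4+3.3)(3.5+3.3)) = 65.666 kPa

Δσ_z ≈ 65.7 kPa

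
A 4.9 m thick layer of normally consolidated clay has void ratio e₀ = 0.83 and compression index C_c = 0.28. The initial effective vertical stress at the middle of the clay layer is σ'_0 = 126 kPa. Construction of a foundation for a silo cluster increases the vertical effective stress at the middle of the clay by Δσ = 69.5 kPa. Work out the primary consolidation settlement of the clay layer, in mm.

S_c ≈ 143 mm

Final effective stress: σ'_f = σ'_0 + Δσ = 126 + 69.5 = 195.5 kPa.
Normally consolidated clay, so the full stress increment lies on the virgin compression line:
S_c = C_c·H/(1+e₀)·log₁₀(σ'_f/σ'_0) = 0.28×4.9/(1+0.83)×log₁₀(195.5/126)
    = 0.74973 × 0.19078 = 0.143 m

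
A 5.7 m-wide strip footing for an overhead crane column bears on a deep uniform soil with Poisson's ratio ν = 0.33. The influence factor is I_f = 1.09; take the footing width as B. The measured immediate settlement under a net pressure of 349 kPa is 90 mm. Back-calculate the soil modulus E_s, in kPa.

E_s ≈ 21500 kPa

S_e = q·B·(1−ν²)/E_s · I_f  ⇒  E_s = q·B·(1−ν²)·I_f / S_e.
E_s = 349 × 5.7 × 0.8911 × 1.09 / 0.09 = 21470 kPa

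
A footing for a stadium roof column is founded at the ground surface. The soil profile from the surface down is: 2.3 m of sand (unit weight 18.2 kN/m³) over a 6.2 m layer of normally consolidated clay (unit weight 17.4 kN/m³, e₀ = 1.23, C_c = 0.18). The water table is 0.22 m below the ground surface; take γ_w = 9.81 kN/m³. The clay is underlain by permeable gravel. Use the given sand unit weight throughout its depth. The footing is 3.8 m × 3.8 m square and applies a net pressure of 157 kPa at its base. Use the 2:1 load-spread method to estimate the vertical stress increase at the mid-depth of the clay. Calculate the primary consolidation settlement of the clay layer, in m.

Mid-depth of clay below the ground surface: z = 2.3 + 6.2/2 = 5.4 m.
Total vertical stress at mid-clay: σ_v = 18.2×2.3 + 17.4×3.1 = 95.8 kPa.
Pore pressure: u = 9.81×(5.4 − 0.22) = 50.816 kPa.
Initial effective stress: σ'_0 = σ_v − u = 95.8 − 50.816 = 44.984 kPa.
Stress increase at mid-clay by the 2:1 spreading method:
Δσ = qBL/((B+z)(L+z)) = 157×3.8×3.8/((3.8+5.4)(3.8+5.4)) = 26.785 kPa
Final effective stress: σ'_f = σ'_0 + Δσ = 44.984 + 26.785 = 71.769 kPa.
Normally consolidated clay, so the full stress increment lies on the virgin compression line:
S_c = C_c·H/(1+e₀)·log₁₀(σ'_f/σ'_0) = 0.18×6.2/(1+1.23)×log₁₀(71.769/44.984)
    = 0.50045 × 0.20288 = 0.1015 m

S_c ≈ 0.102 m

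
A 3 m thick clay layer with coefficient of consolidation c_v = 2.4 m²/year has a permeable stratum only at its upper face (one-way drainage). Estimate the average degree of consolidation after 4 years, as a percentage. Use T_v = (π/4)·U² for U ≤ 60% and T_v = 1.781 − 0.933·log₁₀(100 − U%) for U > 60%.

U ≈ 94.2 %

Drainage path length: H_d = H = 3 m (single drainage).
T_v = c_v·t/H_d² = 2.4×4/3² = 1.0667.
T_v = 1.0667 corresponds to the U > 60% branch:
U = 1 − 10^((1.781 − T_v)/0.933)/100 = 0.9417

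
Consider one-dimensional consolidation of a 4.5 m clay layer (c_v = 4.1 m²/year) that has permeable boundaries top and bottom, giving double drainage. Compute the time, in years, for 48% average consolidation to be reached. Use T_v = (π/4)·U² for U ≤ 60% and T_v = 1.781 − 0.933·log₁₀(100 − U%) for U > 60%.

t ≈ 0.223 years

Drainage path length: H_d = H/2 = 2.25 m (double drainage).
U ≤ 60%: T_v = (π/4)·U² = (π/4)×0.48² = 0.18096.
t = T_v·H_d²/c_v = 0.18096×2.25²/4.1 = 0.2234 years.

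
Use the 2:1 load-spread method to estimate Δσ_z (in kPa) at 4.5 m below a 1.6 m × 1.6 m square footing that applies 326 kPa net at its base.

By the 2:1 method the load spreads at 1 horizontal : 2 vertical, so at depth z the loaded area has grown by z in each plan dimension:
Δσ = qBL/((B+z)(L+z)) = 326×1.6×1.6/((1.6+4.5)(1.6+4.5)) = 22.428 kPa

Δσ_z ≈ 22.4 kPa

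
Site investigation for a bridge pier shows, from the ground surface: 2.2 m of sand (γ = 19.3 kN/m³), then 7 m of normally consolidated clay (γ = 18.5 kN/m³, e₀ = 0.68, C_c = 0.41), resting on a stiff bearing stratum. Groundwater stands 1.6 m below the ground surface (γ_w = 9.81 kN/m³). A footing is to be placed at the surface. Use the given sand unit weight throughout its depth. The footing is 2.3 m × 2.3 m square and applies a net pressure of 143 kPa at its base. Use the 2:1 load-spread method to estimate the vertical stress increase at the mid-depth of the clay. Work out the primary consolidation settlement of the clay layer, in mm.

S_c ≈ 121 mm

Mid-depth of clay below the ground surface: z = 2.2 + 7/2 = 5.7 m.
Total vertical stress at mid-clay: σ_v = 19.3×2.2 + 18.5×3.5 = 107.21 kPa.
Pore pressure: u = 9.81×(5.7 − 1.6) = 40.221 kPa.
Initial effective stress: σ'_0 = σ_v − u = 107.21 − 40.221 = 66.989 kPa.
Stress increase at mid-clay by the 2:1 spreading method:
Δσ = qBL/((B+z)(L+z)) = 143×2.3×2.3/((2.3+5.7)(2.3+5.7)) = 11.82 kPa
Final effective stress: σ'_f = σ'_0 + Δσ = 66.989 + 11.82 = 78.809 kPa.
Normally consolidated clay, so the full stress increment lies on the virgin compression line:
S_c = C_c·H/(1+e₀)·log₁₀(σ'_f/σ'_0) = 0.41×7/(1+0.68)×log₁₀(78.809/66.989)
    = 1.7083 × 0.070572 = 0.1206 m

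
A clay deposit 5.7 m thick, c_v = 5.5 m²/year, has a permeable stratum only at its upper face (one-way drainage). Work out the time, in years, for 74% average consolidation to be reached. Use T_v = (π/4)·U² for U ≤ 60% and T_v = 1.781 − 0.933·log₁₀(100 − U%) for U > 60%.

Drainage path length: H_d = H = 5.7 m (single drainage).
U > 60%: T_v = 1.781 − 0.933·log₁₀(100 − 74) = 0.46083.
t = T_v·H_d²/c_v = 0.46083×5.7²/5.5 = 2.722 years.

t ≈ 2.72 years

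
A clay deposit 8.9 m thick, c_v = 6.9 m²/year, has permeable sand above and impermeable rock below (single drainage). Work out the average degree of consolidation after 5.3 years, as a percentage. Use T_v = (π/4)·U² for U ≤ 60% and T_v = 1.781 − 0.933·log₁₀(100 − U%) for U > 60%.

Drainage path length: H_d = H = 8.9 m (single drainage).
T_v = c_v·t/H_d² = 6.9×5.3/8.9² = 0.46168.
T_v = 0.46168 corresponds to the U > 60% branch:
U = 1 − 10^((1.781 − T_v)/0.933)/100 = 0.7405

U ≈ 74.1 %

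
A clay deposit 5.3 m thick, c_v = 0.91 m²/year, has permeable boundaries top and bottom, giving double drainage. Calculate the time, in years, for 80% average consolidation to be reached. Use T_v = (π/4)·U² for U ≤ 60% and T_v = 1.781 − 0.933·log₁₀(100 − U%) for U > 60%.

t ≈ 4.38 years

Drainage path length: H_d = H/2 = 2.65 m (double drainage).
U > 60%: T_v = 1.781 − 0.933·log₁₀(100 − 80) = 0.56714.
t = T_v·H_d²/c_v = 0.56714×2.65²/0.91 = 4.377 years.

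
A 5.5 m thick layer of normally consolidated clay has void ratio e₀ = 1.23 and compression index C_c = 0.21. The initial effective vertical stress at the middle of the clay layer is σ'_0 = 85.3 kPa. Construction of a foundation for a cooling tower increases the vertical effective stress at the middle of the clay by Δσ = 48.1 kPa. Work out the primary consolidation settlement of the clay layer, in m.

S_c ≈ 0.101 m

Final effective stress: σ'_f = σ'_0 + Δσ = 85.3 + 48.1 = 133.4 kPa.
Normally consolidated clay, so the full stress increment lies on the virgin compression line:
S_c = C_c·H/(1+e₀)·log₁₀(σ'_f/σ'_0) = 0.21×5.5/(1+1.23)×log₁₀(133.4/85.3)
    = 0.51794 × 0.19421 = 0.1006 m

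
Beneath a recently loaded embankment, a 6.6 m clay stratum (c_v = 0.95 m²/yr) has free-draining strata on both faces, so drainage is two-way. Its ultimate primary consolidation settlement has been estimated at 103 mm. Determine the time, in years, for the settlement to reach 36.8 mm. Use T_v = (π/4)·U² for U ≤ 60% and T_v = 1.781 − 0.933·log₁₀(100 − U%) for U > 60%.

Drainage path length: H_d = H/2 = 3.3 m (double drainage).
U = S(t)/S_ult = 36.8/103 = 0.3573.
U ≤ 60%: T_v = (π/4)·U² = (π/4)×0.35728² = 0.10026.
t = T_v·H_d²/c_v = 0.10026×3.3²/0.95 = 1.149 years.

t ≈ 1.15 years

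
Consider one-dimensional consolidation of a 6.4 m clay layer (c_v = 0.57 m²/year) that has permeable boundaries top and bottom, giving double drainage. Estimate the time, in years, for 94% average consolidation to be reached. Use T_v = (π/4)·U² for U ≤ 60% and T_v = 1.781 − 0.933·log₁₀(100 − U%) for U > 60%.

Drainage path length: H_d = H/2 = 3.2 m (double drainage).
U > 60%: T_v = 1.781 − 0.933·log₁₀(100 − 94) = 1.055.
t = T_v·H_d²/c_v = 1.055×3.2²/0.57 = 18.95 years.

t ≈ 19 years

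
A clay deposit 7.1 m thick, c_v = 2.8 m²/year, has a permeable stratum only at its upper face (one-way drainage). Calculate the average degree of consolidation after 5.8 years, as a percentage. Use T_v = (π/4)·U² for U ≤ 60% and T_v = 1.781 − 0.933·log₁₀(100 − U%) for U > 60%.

Drainage path length: H_d = H = 7.1 m (single drainage).
T_v = c_v·t/H_d² = 2.8×5.8/7.1² = 0.32216.
T_v = 0.32216 corresponds to the U > 60% branch:
U = 1 − 10^((1.781 − T_v)/0.933)/100 = 0.6339

U ≈ 63.4 %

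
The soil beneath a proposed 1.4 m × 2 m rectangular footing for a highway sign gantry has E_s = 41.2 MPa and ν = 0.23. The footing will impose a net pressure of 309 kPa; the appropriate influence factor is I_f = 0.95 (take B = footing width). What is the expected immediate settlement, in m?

S_e ≈ 0.00945 m

Immediate (elastic) settlement: S_e = q·B·(1−ν²)/E_s · I_f.
E_s = 41.2 MPa = 41200 kPa.
S_e = 309 × 1.4 × (1 − 0.23²) / 41200 × 0.95
    = 309 × 1.4 × 0.9471 / 41200 × 0.95
    = 0.009447 m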